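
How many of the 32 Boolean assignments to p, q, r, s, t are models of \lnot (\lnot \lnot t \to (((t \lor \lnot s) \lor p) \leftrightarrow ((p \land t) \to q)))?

Initial set: {T \lnot (\lnot \lnot t \to (((t \lor \lnot s) \lor p) \leftrightarrow ((p \land t) \to q)))}.
T \lnot (\lnot \lnot t \to (((t \lor \lnot s) \lor p) \leftrightarrow ((p \land t) \to q))): α-rule — add T \lnot \lnot t, F (((t \lor \lnot s) \lor p) \leftrightarrow ((p \land t) \to q)).
T \lnot \lnot t: drop double negation, giving T t.
F (((t \lor \lnot s) \lor p) \leftrightarrow ((p \land t) \to q)): β-rule — branch into T ((t \lor \lnot s) \lor p), F ((p \land t) \to q)  //  F ((t \lor \lnot s) \lor p), T ((p \land t) \to q).
  branch 1 (add T ((t \lor \lnot s) \lor p), F ((p \land t) \to q)):
    F ((p \land t) \to q): α-rule — add T (p \land t), F q.
    T (p \land t): α-rule — add T p, T t.
    T ((t \lor \lnot s) \lor p): β-rule — branch into T (t \lor \lnot s)  //  T p.
      branch 1.1 (add T (t \lor \lnot s)):
        T (t \lor \lnot s): β-rule — branch into T t  //  T \lnot s.
          branch 1.1.1 (add T t):
            ○ open, literals {p=T, q=F, t=T}.
          branch 1.1.2 (add T \lnot s):
            ○ open, literals {p=T, q=F, s=F, t=T}.
      branch 1.2 (add T p):
        ○ open, literals {p=T, q=F, t=T}.
  branch 2 (add F ((t \lor \lnot s) \lor p), T ((p \land t) \to q)):
    F ((t \lor \lnot s) \lor p): α-rule — add F (t \lor \lnot s), F p.
    F (t \lor \lnot s): α-rule — add F t, F \lnot s.
    × closes — contains both t and \lnot t.
1 branch closed, 3 open.
Each open branch fixes some atoms; the unmentioned ones are free. Counting distinct full assignments: branch {p=T, q=F, t=T} (r, s) contributes 4 new; branch {p=T, q=F, s=F, t=T} (r) contributes 0 new; branch {p=T, q=F, t=T} (r, s) contributes 0 new. Total: 4.

4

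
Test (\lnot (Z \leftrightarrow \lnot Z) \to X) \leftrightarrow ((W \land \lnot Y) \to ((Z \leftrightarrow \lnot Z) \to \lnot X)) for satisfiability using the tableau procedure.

Satisfiable

Initial set: {T ((\lnot (Z \leftrightarrow \lnot Z) \to X) \leftrightarrow ((W \land \lnot Y) \to ((Z \leftrightarrow \lnot Z) \to \lnot X)))}.
T ((\lnot (Z \leftrightarrow \lnot Z) \to X) \leftrightarrow ((W \land \lnot Y) \to ((Z \leftrightarrow \lnot Z) \to \lnot X))): β-rule — branch into T (\lnot (Z \leftrightarrow \lnot Z) \to X), T ((W \land \lnot Y) \to ((Z \leftrightarrow \lnot Z) \to \lnot X))  //  F (\lnot (Z \leftrightarrow \lnot Z) \to X), F ((W \land \lnot Y) \to ((Z \leftrightarrow \lnot Z) \to \lnot X)).
  branch 1 (add T (\lnot (Z \leftrightarrow \lnot Z) \to X), T ((W \land \lnot Y) \to ((Z \leftrightarrow \lnot Z) \to \lnot X))):
    T (\lnot (Z \leftrightarrow \lnot Z) \to X): β-rule — branch into F \lnot (Z \leftrightarrow \lnot Z)  //  T X.
      branch 1.1 (add F \lnot (Z \leftrightarrow \lnot Z)):
        T ((W \land \lnot Y) \to ((Z \leftrightarrow \lnot Z) \to \lnot X)): β-rule — branch into F (W \land \lnot Y)  //  T ((Z \leftrightarrow \lnot Z) \to \lnot X).
          branch 1.1.1 (add F (W \land \lnot Y)):
            F \lnot (Z \leftrightarrow \lnot Z): β-rule — branch into T Z, T \lnot Z  //  F Z, F \lnot Z.
              branch 1.1.1.1 (add T Z, T \lnot Z):
                × closes — contains both Z and \lnot Z.
              branch 1.1.1.2 (add F Z, F \lnot Z):
                × closes — contains both Z and \lnot Z.
          branch 1.1.2 (add T ((Z \leftrightarrow \lnot Z) \to \lnot X)):
            F \lnot (Z \leftrightarrow \lnot Z): β-rule — branch into T Z, T \lnot Z  //  F Z, F \lnot Z.
              branch 1.1.2.1 (add T Z, T \lnot Z):
                × closes — contains both Z and \lnot Z.
              branch 1.1.2.2 (add F Z, F \lnot Z):
                × closes — contains both Z and \lnot Z.
      branch 1.2 (add T X):
        T ((W \land \lnot Y) \to ((Z \leftrightarrow \lnot Z) \to \lnot X)): β-rule — branch into F (W \land \lnot Y)  //  T ((Z \leftrightarrow \lnot Z) \to \lnot X).
          branch 1.2.1 (add F (W \land \lnot Y)):
            F (W \land \lnot Y): β-rule — branch into F W  //  F \lnot Y.
              branch 1.2.1.1 (add F W):
                ○ open, literals {W=F, X=T}.
              branch 1.2.1.2 (add F \lnot Y):
                ○ open, literals {X=T, Y=T}.
          branch 1.2.2 (add T ((Z \leftrightarrow \lnot Z) \to \lnot X)):
            T ((Z \leftrightarrow \lnot Z) \to \lnot X): β-rule — branch into F (Z \leftrightarrow \lnot Z)  //  T \lnot X.
              branch 1.2.2.1 (add F (Z \leftrightarrow \lnot Z)):
                F (Z \leftrightarrow \lnot Z): β-rule — branch into T Z, F \lnot Z  //  F Z, T \lnot Z.
                  branch 1.2.2.1.1 (add T Z, F \lnot Z):
                    ○ open, literals {X=T, Z=T}.
                  branch 1.2.2.1.2 (add F Z, T \lnot Z):
                    ○ open, literals {X=T, Z=F}.
              branch 1.2.2.2 (add T \lnot X):
                × closes — contains both X and \lnot X.
  branch 2 (add F (\lnot (Z \leftrightarrow \lnot Z) \to X), F ((W \land \lnot Y) \to ((Z \leftrightarrow \lnot Z) \to \lnot X))):
    F (\lnot (Z \leftrightarrow \lnot Z) \to X): α-rule — add T \lnot (Z \leftrightarrow \lnot Z), F X.
    F ((W \land \lnot Y) \to ((Z \leftrightarrow \lnot Z) \to \lnot X)): α-rule — add T (W \land \lnot Y), F ((Z \leftrightarrow \lnot Z) \to \lnot X).
    T (W \land \lnot Y): α-rule — add T W, T \lnot Y.
    F ((Z \leftrightarrow \lnot Z) \to \lnot X): α-rule — add T (Z \leftrightarrow \lnot Z), F \lnot X.
    × closes — contains both X and \lnot X.
6 branches closed, 4 open.
An open branch gives a satisfying assignment: W=F, X=T.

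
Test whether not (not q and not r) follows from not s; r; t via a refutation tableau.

Yes

Initial set: {T not s; T r; T t; F not (not q and not r)}.
F not (not q and not r): α-rule — add T not q, T not r.
× closes — contains both r and not r.
All 1 branch closes.
Every branch closed, so the premises entail the conclusion.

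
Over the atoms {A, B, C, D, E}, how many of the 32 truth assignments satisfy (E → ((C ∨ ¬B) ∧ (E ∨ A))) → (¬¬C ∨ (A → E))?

Initial set: {T ((E → ((C ∨ ¬B) ∧ (E ∨ A))) → (¬¬C ∨ (A → E)))}.
T ((E → ((C ∨ ¬B) ∧ (E ∨ A))) → (¬¬C ∨ (A → E))): β-rule — branch into F (E → ((C ∨ ¬B) ∧ (E ∨ A)))  //  T (¬¬C ∨ (A → E)).
  branch 1 (add F (E → ((C ∨ ¬B) ∧ (E ∨ A)))):
    F (E → ((C ∨ ¬B) ∧ (E ∨ A))): α-rule — add T E, F ((C ∨ ¬B) ∧ (E ∨ A)).
    F ((C ∨ ¬B) ∧ (E ∨ A)): β-rule — branch into F (C ∨ ¬B)  //  F (E ∨ A).
      branch 1.1 (add F (C ∨ ¬B)):
        F (C ∨ ¬B): α-rule — add F C, F ¬B.
        ○ open, literals {B=T, C=F, E=T}.
      branch 1.2 (add F (E ∨ A)):
        F (E ∨ A): α-rule — add F E, F A.
        × closes — contains both E and ¬E.
  branch 2 (add T (¬¬C ∨ (A → E))):
    T (¬¬C ∨ (A → E)): β-rule — branch into T ¬¬C  //  T (A → E).
      branch 2.1 (add T ¬¬C):
        T ¬¬C: drop double negation, giving T C.
        ○ open, literals {C=T}.
      branch 2.2 (add T (A → E)):
        T (A → E): β-rule — branch into F A  //  T E.
          branch 2.2.1 (add F A):
            ○ open, literals {A=F}.
          branch 2.2.2 (add T E):
            ○ open, literals {E=T}.
1 branch closed, 4 open.
Each open branch fixes some atoms; the unmentioned ones are free. Counting distinct full assignments: branch {B=T, C=F, E=T} (A, D) contributes 4 new; branch {C=T} (A, B, D, E) contributes 16 new; branch {A=F} (B, C, D, E) contributes 6 new; branch {E=T} (A, B, C, D) contributes 2 new. Total: 28.

28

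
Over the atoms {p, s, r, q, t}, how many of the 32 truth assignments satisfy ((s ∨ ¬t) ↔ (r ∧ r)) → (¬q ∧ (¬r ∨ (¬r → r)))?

Initial set: {T (((s ∨ ¬t) ↔ (r ∧ r)) → (¬q ∧ (¬r ∨ (¬r → r))))}.
T (((s ∨ ¬t) ↔ (r ∧ r)) → (¬q ∧ (¬r ∨ (¬r → r)))): β-rule — branch into F ((s ∨ ¬t) ↔ (r ∧ r))  //  T (¬q ∧ (¬r ∨ (¬r → r))).
  branch 1 (add F ((s ∨ ¬t) ↔ (r ∧ r))):
    F ((s ∨ ¬t) ↔ (r ∧ r)): β-rule — branch into T (s ∨ ¬t), F (r ∧ r)  //  F (s ∨ ¬t), T (r ∧ r).
      branch 1.1 (add T (s ∨ ¬t), F (r ∧ r)):
        T (s ∨ ¬t): β-rule — branch into T s  //  T ¬t.
          branch 1.1.1 (add T s):
            F (r ∧ r): β-rule — branch into F r  //  F r.
              branch 1.1.1.1 (add F r):
                ○ open, literals {r=F, s=T}.
              branch 1.1.1.2 (add F r):
                ○ open, literals {r=F, s=T}.
          branch 1.1.2 (add T ¬t):
            F (r ∧ r): β-rule — branch into F r  //  F r.
              branch 1.1.2.1 (add F r):
                ○ open, literals {r=F, t=F}.
              branch 1.1.2.2 (add F r):
                ○ open, literals {r=F, t=F}.
      branch 1.2 (add F (s ∨ ¬t), T (r ∧ r)):
        F (s ∨ ¬t): α-rule — add F s, F ¬t.
        T (r ∧ r): α-rule — add T r, T r.
        ○ open, literals {r=T, s=F, t=T}.
  branch 2 (add T (¬q ∧ (¬r ∨ (¬r → r)))):
    T (¬q ∧ (¬r ∨ (¬r → r))): α-rule — add T ¬q, T (¬r ∨ (¬r → r)).
    T (¬r ∨ (¬r → r)): β-rule — branch into T ¬r  //  T (¬r → r).
      branch 2.1 (add T ¬r):
        ○ open, literals {q=F, r=F}.
      branch 2.2 (add T (¬r → r)):
        T (¬r → r): β-rule — branch into F ¬r  //  T r.
          branch 2.2.1 (add F ¬r):
            ○ open, literals {q=F, r=T}.
          branch 2.2.2 (add T r):
            ○ open, literals {q=F, r=T}.
0 branches closed, 8 open.
Each open branch fixes some atoms; the unmentioned ones are free. Counting distinct full assignments: branch {r=F, s=T} (p, q, t) contributes 8 new; branch {r=F, s=T} (p, q, t) contributes 0 new; branch {r=F, t=F} (p, s, q) contributes 4 new; branch {r=F, t=F} (p, s, q) contributes 0 new; branch {r=T, s=F, t=T} (p, q) contributes 4 new; branch {q=F, r=F} (p, s, t) contributes 2 new; branch {q=F, r=T} (p, s, t) contributes 6 new; branch {q=F, r=T} (p, s, t) contributes 0 new. Total: 24.

24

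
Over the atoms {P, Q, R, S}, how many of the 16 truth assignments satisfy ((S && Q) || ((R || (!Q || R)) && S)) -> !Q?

12

Initial set: {(((S && Q) || ((R || (!Q || R)) && S)) -> !Q)}.
(((S && Q) || ((R || (!Q || R)) && S)) -> !Q): β-rule — branch into !((S && Q) || ((R || (!Q || R)) && S))  //  !Q.
  branch 1 (add !((S && Q) || ((R || (!Q || R)) && S))):
    !((S && Q) || ((R || (!Q || R)) && S)): α-rule — add !(S && Q), !((R || (!Q || R)) && S).
    !(S && Q): β-rule — branch into !S  //  !Q.
      branch 1.1 (add !S):
        !((R || (!Q || R)) && S): β-rule — branch into !(R || (!Q || R))  //  !S.
          branch 1.1.1 (add !(R || (!Q || R))):
            !(R || (!Q || R)): α-rule — add !R, !(!Q || R).
            !(!Q || R): α-rule — add !!Q, !R.
            ○ open, literals {Q=T, R=F, S=F}.
          branch 1.1.2 (add !S):
            ○ open, literals {S=F}.
      branch 1.2 (add !Q):
        !((R || (!Q || R)) && S): β-rule — branch into !(R || (!Q || R))  //  !S.
          branch 1.2.1 (add !(R || (!Q || R))):
            !(R || (!Q || R)): α-rule — add !R, !(!Q || R).
            !(!Q || R): α-rule — add !!Q, !R.
            × closes — contains both Q and !Q.
          branch 1.2.2 (add !S):
            ○ open, literals {Q=F, S=F}.
  branch 2 (add !Q):
    ○ open, literals {Q=F}.
1 branch closed, 4 open.
Each open branch fixes some atoms; the unmentioned ones are free. Counting distinct full assignments: branch {Q=T, R=F, S=F} (P) contributes 2 new; branch {S=F} (P, Q, R) contributes 6 new; branch {Q=F, S=F} (P, R) contributes 0 new; branch {Q=F} (P, R, S) contributes 4 new. Total: 12.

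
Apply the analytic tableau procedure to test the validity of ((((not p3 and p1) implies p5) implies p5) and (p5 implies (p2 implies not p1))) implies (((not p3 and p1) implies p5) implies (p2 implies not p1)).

Assume the negation and expand:
Initial set: {not (((((not p3 and p1) implies p5) implies p5) and (p5 implies (p2 implies not p1))) implies (((not p3 and p1) implies p5) implies (p2 implies not p1)))}.
not (((((not p3 and p1) implies p5) implies p5) and (p5 implies (p2 implies not p1))) implies (((not p3 and p1) implies p5) implies (p2 implies not p1))): α-rule — add ((((not p3 and p1) implies p5) implies p5) and (p5 implies (p2 implies not p1))), not (((not p3 and p1) implies p5) implies (p2 implies not p1)).
((((not p3 and p1) implies p5) implies p5) and (p5 implies (p2 implies not p1))): α-rule — add (((not p3 and p1) implies p5) implies p5), (p5 implies (p2 implies not p1)).
not (((not p3 and p1) implies p5) implies (p2 implies not p1)): α-rule — add ((not p3 and p1) implies p5), not (p2 implies not p1).
not (p2 implies not p1): α-rule — add p2, not not p1.
(((not p3 and p1) implies p5) implies p5): β-rule — branch into not ((not p3 and p1) implies p5)  //  p5.
  branch 1 (add not ((not p3 and p1) implies p5)):
    not ((not p3 and p1) implies p5): α-rule — add (not p3 and p1), not p5.
    (not p3 and p1): α-rule — add not p3, p1.
    (p5 implies (p2 implies not p1)): β-rule — branch into not p5  //  (p2 implies not p1).
      branch 1.1 (add not p5):
        ((not p3 and p1) implies p5): β-rule — branch into not (not p3 and p1)  //  p5.
          branch 1.1.1 (add not (not p3 and p1)):
            not (not p3 and p1): β-rule — branch into not not p3  //  not p1.
              branch 1.1.1.1 (add not not p3):
                × closes — contains both p3 and not p3.
              branch 1.1.1.2 (add not p1):
                × closes — contains both p1 and not p1.
          branch 1.1.2 (add p5):
            × closes — contains both p5 and not p5.
      branch 1.2 (add (p2 implies not p1)):
        ((not p3 and p1) implies p5): β-rule — branch into not (not p3 and p1)  //  p5.
          branch 1.2.1 (add not (not p3 and p1)):
            (p2 implies not p1): β-rule — branch into not p2  //  not p1.
              branch 1.2.1.1 (add not p2):
                × closes — contains both p2 and not p2.
              branch 1.2.1.2 (add not p1):
                × closes — contains both p1 and not p1.
          branch 1.2.2 (add p5):
            × closes — contains both p5 and not p5.
  branch 2 (add p5):
    (p5 implies (p2 implies not p1)): β-rule — branch into not p5  //  (p2 implies not p1).
      branch 2.1 (add not p5):
        × closes — contains both p5 and not p5.
      branch 2.2 (add (p2 implies not p1)):
        ((not p3 and p1) implies p5): β-rule — branch into not (not p3 and p1)  //  p5.
          branch 2.2.1 (add not (not p3 and p1)):
            (p2 implies not p1): β-rule — branch into not p2  //  not p1.
              branch 2.2.1.1 (add not p2):
                × closes — contains both p2 and not p2.
              branch 2.2.1.2 (add not p1):
                × closes — contains both p1 and not p1.
          branch 2.2.2 (add p5):
            (p2 implies not p1): β-rule — branch into not p2  //  not p1.
              branch 2.2.2.1 (add not p2):
                × closes — contains both p2 and not p2.
              branch 2.2.2.2 (add not p1):
                × closes — contains both p1 and not p1.
All 11 branches close.
Every branch closed, so the negation is unsatisfiable and the formula is valid.

Valid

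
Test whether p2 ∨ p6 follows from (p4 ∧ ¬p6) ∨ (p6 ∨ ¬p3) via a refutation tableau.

No

Initial set: {((p4 ∧ ¬p6) ∨ (p6 ∨ ¬p3)); ¬(p2 ∨ p6)}.
¬(p2 ∨ p6): α-rule — add ¬p2, ¬p6.
((p4 ∧ ¬p6) ∨ (p6 ∨ ¬p3)): β-rule — branch into (p4 ∧ ¬p6)  //  (p6 ∨ ¬p3).
  branch 1 (add (p4 ∧ ¬p6)):
    (p4 ∧ ¬p6): α-rule — add p4, ¬p6.
    ○ open, literals {p2=0, p4=1, p6=0}.
  branch 2 (add (p6 ∨ ¬p3)):
    (p6 ∨ ¬p3): β-rule — branch into p6  //  ¬p3.
      branch 2.1 (add p6):
        × closes — contains both p6 and ¬p6.
      branch 2.2 (add ¬p3):
        ○ open, literals {p2=0, p3=0, p6=0}.
1 branch closed, 2 open.
An open branch gives a countermodel: p2=0, p4=1, p6=0 (unmentioned atoms arbitrary); the premises hold there but the conclusion fails.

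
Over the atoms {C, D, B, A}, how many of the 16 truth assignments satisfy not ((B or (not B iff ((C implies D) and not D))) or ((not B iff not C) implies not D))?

Initial set: {not ((B or (not B iff ((C implies D) and not D))) or ((not B iff not C) implies not D))}.
not ((B or (not B iff ((C implies D) and not D))) or ((not B iff not C) implies not D)): α-rule — add not (B or (not B iff ((C implies D) and not D))), not ((not B iff not C) implies not D).
not (B or (not B iff ((C implies D) and not D))): α-rule — add not B, not (not B iff ((C implies D) and not D)).
not ((not B iff not C) implies not D): α-rule — add (not B iff not C), not not D.
not (not B iff ((C implies D) and not D)): β-rule — branch into not B, not ((C implies D) and not D)  //  not not B, ((C implies D) and not D).
  branch 1 (add not B, not ((C implies D) and not D)):
    (not B iff not C): β-rule — branch into not B, not C  //  not not B, not not C.
      branch 1.1 (add not B, not C):
        not ((C implies D) and not D): β-rule — branch into not (C implies D)  //  not not D.
          branch 1.1.1 (add not (C implies D)):
            not (C implies D): α-rule — add C, not D.
            × closes — contains both C and not C.
          branch 1.1.2 (add not not D):
            ○ open, literals {B=F, C=F, D=T}.
      branch 1.2 (add not not B, not not C):
        × closes — contains both B and not B.
  branch 2 (add not not B, ((C implies D) and not D)):
    × closes — contains both B and not B.
3 branches closed, 1 open.
Each open branch fixes some atoms; the unmentioned ones are free. Counting distinct full assignments: branch {B=F, C=F, D=T} (A) contributes 2 new. Total: 2.

2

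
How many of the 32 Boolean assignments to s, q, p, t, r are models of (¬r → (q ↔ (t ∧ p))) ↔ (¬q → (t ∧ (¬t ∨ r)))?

16

Initial set: {((¬r → (q ↔ (t ∧ p))) ↔ (¬q → (t ∧ (¬t ∨ r))))}.
((¬r → (q ↔ (t ∧ p))) ↔ (¬q → (t ∧ (¬t ∨ r)))): β-rule — branch into (¬r → (q ↔ (t ∧ p))), (¬q → (t ∧ (¬t ∨ r)))  //  ¬(¬r → (q ↔ (t ∧ p))), ¬(¬q → (t ∧ (¬t ∨ r))).
  branch 1 (add (¬r → (q ↔ (t ∧ p))), (¬q → (t ∧ (¬t ∨ r)))):
    (¬r → (q ↔ (t ∧ p))): β-rule — branch into ¬¬r  //  (q ↔ (t ∧ p)).
      branch 1.1 (add ¬¬r):
        (¬q → (t ∧ (¬t ∨ r))): β-rule — branch into ¬¬q  //  (t ∧ (¬t ∨ r)).
          branch 1.1.1 (add ¬¬q):
            ○ open, literals {q=1, r=1}.
          branch 1.1.2 (add (t ∧ (¬t ∨ r))):
            (t ∧ (¬t ∨ r)): α-rule — add t, (¬t ∨ r).
            (¬t ∨ r): β-rule — branch into ¬t  //  r.
              branch 1.1.2.1 (add ¬t):
                × closes — contains both t and ¬t.
              branch 1.1.2.2 (add r):
                ○ open, literals {r=1, t=1}.
      branch 1.2 (add (q ↔ (t ∧ p))):
        (¬q → (t ∧ (¬t ∨ r))): β-rule — branch into ¬¬q  //  (t ∧ (¬t ∨ r)).
          branch 1.2.1 (add ¬¬q):
            (q ↔ (t ∧ p)): β-rule — branch into q, (t ∧ p)  //  ¬q, ¬(t ∧ p).
              branch 1.2.1.1 (add q, (t ∧ p)):
                (t ∧ p): α-rule — add t, p.
                ○ open, literals {p=1, q=1, t=1}.
              branch 1.2.1.2 (add ¬q, ¬(t ∧ p)):
                × closes — contains both q and ¬q.
          branch 1.2.2 (add (t ∧ (¬t ∨ r))):
            (t ∧ (¬t ∨ r)): α-rule — add t, (¬t ∨ r).
            (q ↔ (t ∧ p)): β-rule — branch into q, (t ∧ p)  //  ¬q, ¬(t ∧ p).
              branch 1.2.2.1 (add q, (t ∧ p)):
                (t ∧ p): α-rule — add t, p.
                (¬t ∨ r): β-rule — branch into ¬t  //  r.
                  branch 1.2.2.1.1 (add ¬t):
                    × closes — contains both t and ¬t.
                  branch 1.2.2.1.2 (add r):
                    ○ open, literals {p=1, q=1, r=1, t=1}.
              branch 1.2.2.2 (add ¬q, ¬(t ∧ p)):
                (¬t ∨ r): β-rule — branch into ¬t  //  r.
                  branch 1.2.2.2.1 (add ¬t):
                    × closes — contains both t and ¬t.
                  branch 1.2.2.2.2 (add r):
                    ¬(t ∧ p): β-rule — branch into ¬t  //  ¬p.
                      branch 1.2.2.2.2.1 (add ¬t):
                        × closes — contains both t and ¬t.
                      branch 1.2.2.2.2.2 (add ¬p):
                        ○ open, literals {p=0, q=0, r=1, t=1}.
  branch 2 (add ¬(¬r → (q ↔ (t ∧ p))), ¬(¬q → (t ∧ (¬t ∨ r)))):
    ¬(¬r → (q ↔ (t ∧ p))): α-rule — add ¬r, ¬(q ↔ (t ∧ p)).
    ¬(¬q → (t ∧ (¬t ∨ r))): α-rule — add ¬q, ¬(t ∧ (¬t ∨ r)).
    ¬(q ↔ (t ∧ p)): β-rule — branch into q, ¬(t ∧ p)  //  ¬q, (t ∧ p).
      branch 2.1 (add q, ¬(t ∧ p)):
        × closes — contains both q and ¬q.
      branch 2.2 (add ¬q, (t ∧ p)):
        (t ∧ p): α-rule — add t, p.
        ¬(t ∧ (¬t ∨ r)): β-rule — branch into ¬t  //  ¬(¬t ∨ r).
          branch 2.2.1 (add ¬t):
            × closes — contains both t and ¬t.
          branch 2.2.2 (add ¬(¬t ∨ r)):
            ¬(¬t ∨ r): α-rule — add ¬¬t, ¬r.
            ○ open, literals {p=1, q=0, r=0, t=1}.
7 branches closed, 6 open.
Each open branch fixes some atoms; the unmentioned ones are free. Counting distinct full assignments: branch {q=1, r=1} (s, p, t) contributes 8 new; branch {r=1, t=1} (s, q, p) contributes 4 new; branch {p=1, q=1, t=1} (s, r) contributes 2 new; branch {p=1, q=1, r=1, t=1} (s) contributes 0 new; branch {p=0, q=0, r=1, t=1} (s) contributes 0 new; branch {p=1, q=0, r=0, t=1} (s) contributes 2 new. Total: 16.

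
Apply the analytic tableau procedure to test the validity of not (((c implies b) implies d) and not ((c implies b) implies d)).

Valid

Assume the negation and expand:
Initial set: {not not (((c implies b) implies d) and not ((c implies b) implies d))}.
not not (((c implies b) implies d) and not ((c implies b) implies d)): α-rule — add ((c implies b) implies d), not ((c implies b) implies d).
not ((c implies b) implies d): α-rule — add (c implies b), not d.
((c implies b) implies d): β-rule — branch into not (c implies b)  //  d.
  branch 1 (add not (c implies b)):
    not (c implies b): α-rule — add c, not b.
    (c implies b): β-rule — branch into not c  //  b.
      branch 1.1 (add not c):
        × closes — contains both c and not c.
      branch 1.2 (add b):
        × closes — contains both b and not b.
  branch 2 (add d):
    × closes — contains both d and not d.
All 3 branches close.
Every branch closed, so the negation is unsatisfiable and the formula is valid.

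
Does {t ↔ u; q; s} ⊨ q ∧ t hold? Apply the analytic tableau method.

Initial set: {T (t ↔ u); T q; T s; F (q ∧ t)}.
T (t ↔ u): β-rule — branch into T t, T u  //  F t, F u.
  branch 1 (add T t, T u):
    F (q ∧ t): β-rule — branch into F q  //  F t.
      branch 1.1 (add F q):
        × closes — contains both q and ¬q.
      branch 1.2 (add F t):
        × closes — contains both t and ¬t.
  branch 2 (add F t, F u):
    F (q ∧ t): β-rule — branch into F q  //  F t.
      branch 2.1 (add F q):
        × closes — contains both q and ¬q.
      branch 2.2 (add F t):
        ○ open, literals {q=true, s=true, t=false, u=false}.
3 branches closed, 1 open.
An open branch gives a countermodel: q=true, s=true, t=false, u=false (unmentioned atoms arbitrary); the premises hold there but the conclusion fails.

No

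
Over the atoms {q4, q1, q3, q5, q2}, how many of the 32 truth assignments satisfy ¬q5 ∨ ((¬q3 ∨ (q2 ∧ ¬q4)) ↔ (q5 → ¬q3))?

30

Initial set: {(¬q5 ∨ ((¬q3 ∨ (q2 ∧ ¬q4)) ↔ (q5 → ¬q3)))}.
(¬q5 ∨ ((¬q3 ∨ (q2 ∧ ¬q4)) ↔ (q5 → ¬q3))): β-rule — branch into ¬q5  //  ((¬q3 ∨ (q2 ∧ ¬q4)) ↔ (q5 → ¬q3)).
  branch 1 (add ¬q5):
    ○ open, literals {q5=F}.
  branch 2 (add ((¬q3 ∨ (q2 ∧ ¬q4)) ↔ (q5 → ¬q3))):
    ((¬q3 ∨ (q2 ∧ ¬q4)) ↔ (q5 → ¬q3)): β-rule — branch into (¬q3 ∨ (q2 ∧ ¬q4)), (q5 → ¬q3)  //  ¬(¬q3 ∨ (q2 ∧ ¬q4)), ¬(q5 → ¬q3).
      branch 2.1 (add (¬q3 ∨ (q2 ∧ ¬q4)), (q5 → ¬q3)):
        (¬q3 ∨ (q2 ∧ ¬q4)): β-rule — branch into ¬q3  //  (q2 ∧ ¬q4).
          branch 2.1.1 (add ¬q3):
            (q5 → ¬q3): β-rule — branch into ¬q5  //  ¬q3.
              branch 2.1.1.1 (add ¬q5):
                ○ open, literals {q3=F, q5=F}.
              branch 2.1.1.2 (add ¬q3):
                ○ open, literals {q3=F}.
          branch 2.1.2 (add (q2 ∧ ¬q4)):
            (q2 ∧ ¬q4): α-rule — add q2, ¬q4.
            (q5 → ¬q3): β-rule — branch into ¬q5  //  ¬q3.
              branch 2.1.2.1 (add ¬q5):
                ○ open, literals {q2=T, q4=F, q5=F}.
              branch 2.1.2.2 (add ¬q3):
                ○ open, literals {q2=T, q3=F, q4=F}.
      branch 2.2 (add ¬(¬q3 ∨ (q2 ∧ ¬q4)), ¬(q5 → ¬q3)):
        ¬(¬q3 ∨ (q2 ∧ ¬q4)): α-rule — add ¬¬q3, ¬(q2 ∧ ¬q4).
        ¬(q5 → ¬q3): α-rule — add q5, ¬¬q3.
        ¬(q2 ∧ ¬q4): β-rule — branch into ¬q2  //  ¬¬q4.
          branch 2.2.1 (add ¬q2):
            ○ open, literals {q2=F, q3=T, q5=T}.
          branch 2.2.2 (add ¬¬q4):
            ○ open, literals {q3=T, q4=T, q5=T}.
0 branches closed, 7 open.
Each open branch fixes some atoms; the unmentioned ones are free. Counting distinct full assignments: branch {q5=F} (q4, q1, q3, q2) contributes 16 new; branch {q3=F, q5=F} (q4, q1, q2) contributes 0 new; branch {q3=F} (q4, q1, q5, q2) contributes 8 new; branch {q2=T, q4=F, q5=F} (q1, q3) contributes 0 new; branch {q2=T, q3=F, q4=F} (q1, q5) contributes 0 new; branch {q2=F, q3=T, q5=T} (q4, q1) contributes 4 new; branch {q3=T, q4=T, q5=T} (q1, q2) contributes 2 new. Total: 30.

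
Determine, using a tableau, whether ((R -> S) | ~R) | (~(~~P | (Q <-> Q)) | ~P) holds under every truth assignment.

Assume the negation and expand:
Initial set: {~(((R -> S) | ~R) | (~(~~P | (Q <-> Q)) | ~P))}.
~(((R -> S) | ~R) | (~(~~P | (Q <-> Q)) | ~P)): α-rule — add ~((R -> S) | ~R), ~(~(~~P | (Q <-> Q)) | ~P).
~((R -> S) | ~R): α-rule — add ~(R -> S), ~~R.
~(~(~~P | (Q <-> Q)) | ~P): α-rule — add ~~(~~P | (Q <-> Q)), ~~P.
~(R -> S): α-rule — add R, ~S.
~~(~~P | (Q <-> Q)): β-rule — branch into ~~P  //  (Q <-> Q).
  branch 1 (add ~~P):
    ~~P: drop double negation, giving P.
    ○ open, literals {P=T, R=T, S=F}.
  branch 2 (add (Q <-> Q)):
    (Q <-> Q): β-rule — branch into Q, Q  //  ~Q, ~Q.
      branch 2.1 (add Q, Q):
        ○ open, literals {P=T, Q=T, R=T, S=F}.
      branch 2.2 (add ~Q, ~Q):
        ○ open, literals {P=T, Q=F, R=T, S=F}.
0 branches closed, 3 open.
An open branch gives a countermodel: P=T, R=T, S=F (unmentioned atoms arbitrary); under it the original formula is false.

Not valid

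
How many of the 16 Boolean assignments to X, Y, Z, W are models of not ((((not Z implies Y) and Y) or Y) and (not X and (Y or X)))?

12

Initial set: {not ((((not Z implies Y) and Y) or Y) and (not X and (Y or X)))}.
not ((((not Z implies Y) and Y) or Y) and (not X and (Y or X))): β-rule — branch into not (((not Z implies Y) and Y) or Y)  //  not (not X and (Y or X)).
  branch 1 (add not (((not Z implies Y) and Y) or Y)):
    not (((not Z implies Y) and Y) or Y): α-rule — add not ((not Z implies Y) and Y), not Y.
    not ((not Z implies Y) and Y): β-rule — branch into not (not Z implies Y)  //  not Y.
      branch 1.1 (add not (not Z implies Y)):
        not (not Z implies Y): α-rule — add not Z, not Y.
        ○ open, literals {Y=F, Z=F}.
      branch 1.2 (add not Y):
        ○ open, literals {Y=F}.
  branch 2 (add not (not X and (Y or X))):
    not (not X and (Y or X)): β-rule — branch into not not X  //  not (Y or X).
      branch 2.1 (add not not X):
        ○ open, literals {X=T}.
      branch 2.2 (add not (Y or X)):
        not (Y or X): α-rule — add not Y, not X.
        ○ open, literals {X=F, Y=F}.
0 branches closed, 4 open.
Each open branch fixes some atoms; the unmentioned ones are free. Counting distinct full assignments: branch {Y=F, Z=F} (X, W) contributes 4 new; branch {Y=F} (X, Z, W) contributes 4 new; branch {X=T} (Y, Z, W) contributes 4 new; branch {X=F, Y=F} (Z, W) contributes 0 new. Total: 12.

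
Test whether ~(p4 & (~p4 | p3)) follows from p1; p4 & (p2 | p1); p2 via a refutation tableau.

No

Initial set: {p1; (p4 & (p2 | p1)); p2; ~~(p4 & (~p4 | p3))}.
(p4 & (p2 | p1)): α-rule — add p4, (p2 | p1).
~~(p4 & (~p4 | p3)): α-rule — add p4, (~p4 | p3).
(p2 | p1): β-rule — branch into p2  //  p1.
  branch 1 (add p2):
    (~p4 | p3): β-rule — branch into ~p4  //  p3.
      branch 1.1 (add ~p4):
        × closes — contains both p4 and ~p4.
      branch 1.2 (add p3):
        ○ open, literals {p1=T, p2=T, p3=T, p4=T}.
  branch 2 (add p1):
    (~p4 | p3): β-rule — branch into ~p4  //  p3.
      branch 2.1 (add ~p4):
        × closes — contains both p4 and ~p4.
      branch 2.2 (add p3):
        ○ open, literals {p1=T, p2=T, p3=T, p4=T}.
2 branches closed, 2 open.
An open branch gives a countermodel: p1=T, p2=T, p3=T, p4=T (unmentioned atoms arbitrary); the premises hold there but the conclusion fails.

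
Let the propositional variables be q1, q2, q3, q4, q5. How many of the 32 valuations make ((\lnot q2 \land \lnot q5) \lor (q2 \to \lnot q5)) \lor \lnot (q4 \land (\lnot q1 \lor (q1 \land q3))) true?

Initial set: {(((\lnot q2 \land \lnot q5) \lor (q2 \to \lnot q5)) \lor \lnot (q4 \land (\lnot q1 \lor (q1 \land q3))))}.
(((\lnot q2 \land \lnot q5) \lor (q2 \to \lnot q5)) \lor \lnot (q4 \land (\lnot q1 \lor (q1 \land q3)))): β-rule — branch into ((\lnot q2 \land \lnot q5) \lor (q2 \to \lnot q5))  //  \lnot (q4 \land (\lnot q1 \lor (q1 \land q3))).
  branch 1 (add ((\lnot q2 \land \lnot q5) \lor (q2 \to \lnot q5))):
    ((\lnot q2 \land \lnot q5) \lor (q2 \to \lnot q5)): β-rule — branch into (\lnot q2 \land \lnot q5)  //  (q2 \to \lnot q5).
      branch 1.1 (add (\lnot q2 \land \lnot q5)):
        (\lnot q2 \land \lnot q5): α-rule — add \lnot q2, \lnot q5.
        ○ open, literals {q2=0, q5=0}.
      branch 1.2 (add (q2 \to \lnot q5)):
        (q2 \to \lnot q5): β-rule — branch into \lnot q2  //  \lnot q5.
          branch 1.2.1 (add \lnot q2):
            ○ open, literals {q2=0}.
          branch 1.2.2 (add \lnot q5):
            ○ open, literals {q5=0}.
  branch 2 (add \lnot (q4 \land (\lnot q1 \lor (q1 \land q3)))):
    \lnot (q4 \land (\lnot q1 \lor (q1 \land q3))): β-rule — branch into \lnot q4  //  \lnot (\lnot q1 \lor (q1 \land q3)).
      branch 2.1 (add \lnot q4):
        ○ open, literals {q4=0}.
      branch 2.2 (add \lnot (\lnot q1 \lor (q1 \land q3))):
        \lnot (\lnot q1 \lor (q1 \land q3)): α-rule — add \lnot \lnot q1, \lnot (q1 \land q3).
        \lnot (q1 \land q3): β-rule — branch into \lnot q1  //  \lnot q3.
          branch 2.2.1 (add \lnot q1):
            × closes — contains both q1 and \lnot q1.
          branch 2.2.2 (add \lnot q3):
            ○ open, literals {q1=1, q3=0}.
1 branch closed, 5 open.
Each open branch fixes some atoms; the unmentioned ones are free. Counting distinct full assignments: branch {q2=0, q5=0} (q1, q3, q4) contributes 8 new; branch {q2=0} (q1, q3, q4, q5) contributes 8 new; branch {q5=0} (q1, q2, q3, q4) contributes 8 new; branch {q4=0} (q1, q2, q3, q5) contributes 4 new; branch {q1=1, q3=0} (q2, q4, q5) contributes 1 new. Total: 29.

29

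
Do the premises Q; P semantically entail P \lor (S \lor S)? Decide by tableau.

Initial set: {Q; P; \lnot (P \lor (S \lor S))}.
\lnot (P \lor (S \lor S)): α-rule — add \lnot P, \lnot (S \lor S).
× closes — contains both P and \lnot P.
All 1 branch closes.
Every branch closed, so the premises entail the conclusion.

Yes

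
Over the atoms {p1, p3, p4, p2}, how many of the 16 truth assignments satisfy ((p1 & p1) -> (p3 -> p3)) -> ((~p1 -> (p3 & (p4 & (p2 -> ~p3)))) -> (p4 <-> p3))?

12

Initial set: {(((p1 & p1) -> (p3 -> p3)) -> ((~p1 -> (p3 & (p4 & (p2 -> ~p3)))) -> (p4 <-> p3)))}.
(((p1 & p1) -> (p3 -> p3)) -> ((~p1 -> (p3 & (p4 & (p2 -> ~p3)))) -> (p4 <-> p3))): β-rule — branch into ~((p1 & p1) -> (p3 -> p3))  //  ((~p1 -> (p3 & (p4 & (p2 -> ~p3)))) -> (p4 <-> p3)).
  branch 1 (add ~((p1 & p1) -> (p3 -> p3))):
    ~((p1 & p1) -> (p3 -> p3)): α-rule — add (p1 & p1), ~(p3 -> p3).
    (p1 & p1): α-rule — add p1, p1.
    ~(p3 -> p3): α-rule — add p3, ~p3.
    × closes — contains both p3 and ~p3.
  branch 2 (add ((~p1 -> (p3 & (p4 & (p2 -> ~p3)))) -> (p4 <-> p3))):
    ((~p1 -> (p3 & (p4 & (p2 -> ~p3)))) -> (p4 <-> p3)): β-rule — branch into ~(~p1 -> (p3 & (p4 & (p2 -> ~p3))))  //  (p4 <-> p3).
      branch 2.1 (add ~(~p1 -> (p3 & (p4 & (p2 -> ~p3))))):
        ~(~p1 -> (p3 & (p4 & (p2 -> ~p3)))): α-rule — add ~p1, ~(p3 & (p4 & (p2 -> ~p3))).
        ~(p3 & (p4 & (p2 -> ~p3))): β-rule — branch into ~p3  //  ~(p4 & (p2 -> ~p3)).
          branch 2.1.1 (add ~p3):
            ○ open, literals {p1=0, p3=0}.
          branch 2.1.2 (add ~(p4 & (p2 -> ~p3))):
            ~(p4 & (p2 -> ~p3)): β-rule — branch into ~p4  //  ~(p2 -> ~p3).
              branch 2.1.2.1 (add ~p4):
                ○ open, literals {p1=0, p4=0}.
              branch 2.1.2.2 (add ~(p2 -> ~p3)):
                ~(p2 -> ~p3): α-rule — add p2, ~~p3.
                ○ open, literals {p1=0, p2=1, p3=1}.
      branch 2.2 (add (p4 <-> p3)):
        (p4 <-> p3): β-rule — branch into p4, p3  //  ~p4, ~p3.
          branch 2.2.1 (add p4, p3):
            ○ open, literals {p3=1, p4=1}.
          branch 2.2.2 (add ~p4, ~p3):
            ○ open, literals {p3=0, p4=0}.
1 branch closed, 5 open.
Each open branch fixes some atoms; the unmentioned ones are free. Counting distinct full assignments: branch {p1=0, p3=0} (p4, p2) contributes 4 new; branch {p1=0, p4=0} (p3, p2) contributes 2 new; branch {p1=0, p2=1, p3=1} (p4) contributes 1 new; branch {p3=1, p4=1} (p1, p2) contributes 3 new; branch {p3=0, p4=0} (p1, p2) contributes 2 new. Total: 12.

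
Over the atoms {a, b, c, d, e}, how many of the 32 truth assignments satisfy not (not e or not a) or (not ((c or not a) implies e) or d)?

26

Initial set: {(not (not e or not a) or (not ((c or not a) implies e) or d))}.
(not (not e or not a) or (not ((c or not a) implies e) or d)): β-rule — branch into not (not e or not a)  //  (not ((c or not a) implies e) or d).
  branch 1 (add not (not e or not a)):
    not (not e or not a): α-rule — add not not e, not not a.
    ○ open, literals {a=true, e=true}.
  branch 2 (add (not ((c or not a) implies e) or d)):
    (not ((c or not a) implies e) or d): β-rule — branch into not ((c or not a) implies e)  //  d.
      branch 2.1 (add not ((c or not a) implies e)):
        not ((c or not a) implies e): α-rule — add (c or not a), not e.
        (c or not a): β-rule — branch into c  //  not a.
          branch 2.1.1 (add c):
            ○ open, literals {c=true, e=false}.
          branch 2.1.2 (add not a):
            ○ open, literals {a=false, e=false}.
      branch 2.2 (add d):
        ○ open, literals {d=true}.
0 branches closed, 4 open.
Each open branch fixes some atoms; the unmentioned ones are free. Counting distinct full assignments: branch {a=true, e=true} (b, c, d) contributes 8 new; branch {c=true, e=false} (a, b, d) contributes 8 new; branch {a=false, e=false} (b, c, d) contributes 4 new; branch {d=true} (a, b, c, e) contributes 6 new. Total: 26.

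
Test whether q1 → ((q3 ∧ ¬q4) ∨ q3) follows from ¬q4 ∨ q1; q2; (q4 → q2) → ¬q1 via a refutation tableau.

Yes

Initial set: {T (¬q4 ∨ q1); T q2; T ((q4 → q2) → ¬q1); F (q1 → ((q3 ∧ ¬q4) ∨ q3))}.
F (q1 → ((q3 ∧ ¬q4) ∨ q3)): α-rule — add T q1, F ((q3 ∧ ¬q4) ∨ q3).
F ((q3 ∧ ¬q4) ∨ q3): α-rule — add F (q3 ∧ ¬q4), F q3.
T (¬q4 ∨ q1): β-rule — branch into T ¬q4  //  T q1.
  branch 1 (add T ¬q4):
    T ((q4 → q2) → ¬q1): β-rule — branch into F (q4 → q2)  //  T ¬q1.
      branch 1.1 (add F (q4 → q2)):
        F (q4 → q2): α-rule — add T q4, F q2.
        × closes — contains both q4 and ¬q4.
      branch 1.2 (add T ¬q1):
        × closes — contains both q1 and ¬q1.
  branch 2 (add T q1):
    T ((q4 → q2) → ¬q1): β-rule — branch into F (q4 → q2)  //  T ¬q1.
      branch 2.1 (add F (q4 → q2)):
        F (q4 → q2): α-rule — add T q4, F q2.
        × closes — contains both q2 and ¬q2.
      branch 2.2 (add T ¬q1):
        × closes — contains both q1 and ¬q1.
All 4 branches close.
Every branch closed, so the premises entail the conclusion.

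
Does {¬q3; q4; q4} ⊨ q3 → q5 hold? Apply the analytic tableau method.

Yes

Initial set: {¬q3; q4; q4; ¬(q3 → q5)}.
¬(q3 → q5): α-rule — add q3, ¬q5.
× closes — contains both q3 and ¬q3.
All 1 branch closes.
Every branch closed, so the premises entail the conclusion.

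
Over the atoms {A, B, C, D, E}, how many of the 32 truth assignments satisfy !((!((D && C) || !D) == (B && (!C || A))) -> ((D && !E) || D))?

10

Initial set: {!((!((D && C) || !D) == (B && (!C || A))) -> ((D && !E) || D))}.
!((!((D && C) || !D) == (B && (!C || A))) -> ((D && !E) || D)): α-rule — add (!((D && C) || !D) == (B && (!C || A))), !((D && !E) || D).
!((D && !E) || D): α-rule — add !(D && !E), !D.
(!((D && C) || !D) == (B && (!C || A))): β-rule — branch into !((D && C) || !D), (B && (!C || A))  //  !!((D && C) || !D), !(B && (!C || A)).
  branch 1 (add !((D && C) || !D), (B && (!C || A))):
    !((D && C) || !D): α-rule — add !(D && C), !!D.
    × closes — contains both D and !D.
  branch 2 (add !!((D && C) || !D), !(B && (!C || A))):
    !(D && !E): β-rule — branch into !D  //  !!E.
      branch 2.1 (add !D):
        !!((D && C) || !D): β-rule — branch into (D && C)  //  !D.
          branch 2.1.1 (add (D && C)):
            (D && C): α-rule — add D, C.
            × closes — contains both D and !D.
          branch 2.1.2 (add !D):
            !(B && (!C || A)): β-rule — branch into !B  //  !(!C || A).
              branch 2.1.2.1 (add !B):
                ○ open, literals {B=0, D=0}.
              branch 2.1.2.2 (add !(!C || A)):
                !(!C || A): α-rule — add !!C, !A.
                ○ open, literals {A=0, C=1, D=0}.
      branch 2.2 (add !!E):
        !!((D && C) || !D): β-rule — branch into (D && C)  //  !D.
          branch 2.2.1 (add (D && C)):
            (D && C): α-rule — add D, C.
            × closes — contains both D and !D.
          branch 2.2.2 (add !D):
            !(B && (!C || A)): β-rule — branch into !B  //  !(!C || A).
              branch 2.2.2.1 (add !B):
                ○ open, literals {B=0, D=0, E=1}.
              branch 2.2.2.2 (add !(!C || A)):
                !(!C || A): α-rule — add !!C, !A.
                ○ open, literals {A=0, C=1, D=0, E=1}.
3 branches closed, 4 open.
Each open branch fixes some atoms; the unmentioned ones are free. Counting distinct full assignments: branch {B=0, D=0} (A, C, E) contributes 8 new; branch {A=0, C=1, D=0} (B, E) contributes 2 new; branch {B=0, D=0, E=1} (A, C) contributes 0 new; branch {A=0, C=1, D=0, E=1} (B) contributes 0 new. Total: 10.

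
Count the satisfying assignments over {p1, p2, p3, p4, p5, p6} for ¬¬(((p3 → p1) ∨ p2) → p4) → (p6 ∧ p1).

Initial set: {(¬¬(((p3 → p1) ∨ p2) → p4) → (p6 ∧ p1))}.
(¬¬(((p3 → p1) ∨ p2) → p4) → (p6 ∧ p1)): β-rule — branch into ¬¬¬(((p3 → p1) ∨ p2) → p4)  //  (p6 ∧ p1).
  branch 1 (add ¬¬¬(((p3 → p1) ∨ p2) → p4)):
    ¬¬¬(((p3 → p1) ∨ p2) → p4): drop double negation, giving ¬(((p3 → p1) ∨ p2) → p4).
    ¬(((p3 → p1) ∨ p2) → p4): α-rule — add ((p3 → p1) ∨ p2), ¬p4.
    ((p3 → p1) ∨ p2): β-rule — branch into (p3 → p1)  //  p2.
      branch 1.1 (add (p3 → p1)):
        (p3 → p1): β-rule — branch into ¬p3  //  p1.
          branch 1.1.1 (add ¬p3):
            ○ open, literals {p3=0, p4=0}.
          branch 1.1.2 (add p1):
            ○ open, literals {p1=1, p4=0}.
      branch 1.2 (add p2):
        ○ open, literals {p2=1, p4=0}.
  branch 2 (add (p6 ∧ p1)):
    (p6 ∧ p1): α-rule — add p6, p1.
    ○ open, literals {p1=1, p6=1}.
0 branches closed, 4 open.
Each open branch fixes some atoms; the unmentioned ones are free. Counting distinct full assignments: branch {p3=0, p4=0} (p1, p2, p5, p6) contributes 16 new; branch {p1=1, p4=0} (p2, p3, p5, p6) contributes 8 new; branch {p2=1, p4=0} (p1, p3, p5, p6) contributes 4 new; branch {p1=1, p6=1} (p2, p3, p4, p5) contributes 8 new. Total: 36.

36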